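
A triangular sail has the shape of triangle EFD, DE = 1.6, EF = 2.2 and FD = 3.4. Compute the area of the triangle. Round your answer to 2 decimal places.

area ≈ 1.42

Semiperimeter s = (3.4 + 1.6 + 2.2)/2 = 3.6.
Heron's formula: area = √(3.6·0.2·2·1.4) ≈ 1.4199.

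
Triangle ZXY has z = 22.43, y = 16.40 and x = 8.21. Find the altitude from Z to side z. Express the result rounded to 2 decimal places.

Semiperimeter s = (22.43 + 8.21 + 16.4)/2 = 23.52.
Heron's formula: area = √(23.52·1.09·15.31·7.12) ≈ 52.864.
The altitude from Z has length 2·area/z ≈ 4.7137.

h_Z ≈ 4.71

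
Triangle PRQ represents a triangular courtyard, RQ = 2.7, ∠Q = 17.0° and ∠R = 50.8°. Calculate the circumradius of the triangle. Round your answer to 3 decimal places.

The third angle is ∠P = 180° − ∠R − ∠Q = 112.20°.
Law of sines: QP = RQ·sin R/sin P ≈ 2.2599.
Law of sines: PR = RQ·sin Q/sin P ≈ 0.85261.
Circumradius = RQ/(2 sin P) ≈ 1.4581.

1.458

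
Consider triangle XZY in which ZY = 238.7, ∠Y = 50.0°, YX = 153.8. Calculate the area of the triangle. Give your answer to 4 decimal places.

Area = ½·ZY·YX·sin Y ≈ 14062.

area ≈ 14061.5348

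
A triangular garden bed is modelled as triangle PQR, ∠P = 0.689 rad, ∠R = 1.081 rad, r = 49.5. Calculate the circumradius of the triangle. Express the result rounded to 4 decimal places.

28.0476

The third angle is ∠Q = π − ∠R − ∠P = 1.372 rad.
Law of sines: p = r·sin P/sin R ≈ 35.663.
Law of sines: q = r·sin Q/sin R ≈ 54.986.
Circumradius = r/(2 sin R) ≈ 28.048.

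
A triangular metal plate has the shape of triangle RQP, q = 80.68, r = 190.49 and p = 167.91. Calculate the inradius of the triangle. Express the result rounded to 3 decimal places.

30.800

Semiperimeter s = (190.49 + 80.68 + 167.91)/2 = 219.54.
Heron's formula: area = √(219.54·29.05·138.86·51.63) ≈ 6761.9.
Inradius = area/s = 6761.9/219.54 ≈ 30.8.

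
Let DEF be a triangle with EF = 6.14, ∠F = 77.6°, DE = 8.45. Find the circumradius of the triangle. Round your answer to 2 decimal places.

Law of sines: sin D = EF·sin F/DE ≈ 0.70968.
Since DE ≥ EF, only the acute value applies: ∠D ≈ 45.21°.
Then ∠E = 180° − ∠F − ∠D ≈ 57.19°.
Law of sines gives FD = DE·sin E/sin F ≈ 7.2717.
Circumradius = DE/(2 sin F) ≈ 4.3259.

R ≈ 4.33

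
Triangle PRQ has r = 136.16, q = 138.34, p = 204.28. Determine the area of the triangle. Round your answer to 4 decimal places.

9363.5286

Semiperimeter s = (204.28 + 136.16 + 138.34)/2 = 239.39.
Heron's formula: area = √(239.39·35.11·103.23·101.05) ≈ 9363.5.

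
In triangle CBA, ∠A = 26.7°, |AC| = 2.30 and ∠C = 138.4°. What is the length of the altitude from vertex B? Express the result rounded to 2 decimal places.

The third angle is ∠B = 180° − ∠A − ∠C = 14.90°.
Law of sines: |BA| = |AC|·sin C/sin B ≈ 5.9387.
Law of sines: |CB| = |AC|·sin A/sin B ≈ 4.0191.
Area = ½·|AC|·|BA|·sin A ≈ 3.0686.
The altitude from B has length 2·area/|AC| ≈ 2.6684.

2.67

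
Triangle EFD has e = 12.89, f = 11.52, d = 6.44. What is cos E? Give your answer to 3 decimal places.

By the law of cosines, cos E = (f² + d² − e²) / (2·f·d) ≈ 0.05413, so ∠E ≈ 86.90°.

cos E ≈ 0.054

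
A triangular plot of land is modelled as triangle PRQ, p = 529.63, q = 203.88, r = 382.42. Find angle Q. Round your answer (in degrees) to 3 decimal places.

18.032

By the law of cosines, cos Q = (p² + r² − q²) / (2·p·r) ≈ 0.95088, so ∠Q ≈ 18.03°.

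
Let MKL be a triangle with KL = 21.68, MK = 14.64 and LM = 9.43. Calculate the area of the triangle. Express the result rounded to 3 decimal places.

55.014

Semiperimeter s = (21.68 + 9.43 + 14.64)/2 = 22.875.
Heron's formula: area = √(22.875·1.195·13.445·8.235) ≈ 55.014.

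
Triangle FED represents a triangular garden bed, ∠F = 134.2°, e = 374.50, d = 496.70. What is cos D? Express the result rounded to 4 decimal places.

By the law of cosines, f² = e² + d² − 2·e·d·cos F = 6.4633e+05, so f ≈ 803.94.
Law of cosines again: cos D = (f² + e² − d²)/(2·f·e) ≈ 0.89656, so ∠D ≈ 26.29°.

0.8966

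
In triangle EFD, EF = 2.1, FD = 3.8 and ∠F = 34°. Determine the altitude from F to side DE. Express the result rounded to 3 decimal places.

By the law of cosines, DE² = EF² + FD² − 2·EF·FD·cos F = 5.6186, so DE ≈ 2.3704.
Area = ½·EF·FD·sin F ≈ 2.2312.
The altitude from F has length 2·area/DE ≈ 1.8826.

h_F ≈ 1.883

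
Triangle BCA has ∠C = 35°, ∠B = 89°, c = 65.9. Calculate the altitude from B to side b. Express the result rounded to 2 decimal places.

The third angle is ∠A = 180° − ∠B − ∠C = 56.00°.
Law of sines: b = c·sin B/sin C ≈ 114.88.
Law of sines: a = c·sin A/sin C ≈ 95.251.
Area = ½·c·b·sin A ≈ 3138.
The altitude from B has length 2·area/b ≈ 54.634.

h_B ≈ 54.63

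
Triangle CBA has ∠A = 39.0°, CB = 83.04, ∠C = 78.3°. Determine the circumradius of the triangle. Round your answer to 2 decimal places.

The third angle is ∠B = 180° − ∠A − ∠C = 62.70°.
Law of sines: BA = CB·sin C/sin A ≈ 129.21.
Law of sines: AC = CB·sin B/sin A ≈ 117.25.
Circumradius = CB/(2 sin A) ≈ 65.976.

R ≈ 65.98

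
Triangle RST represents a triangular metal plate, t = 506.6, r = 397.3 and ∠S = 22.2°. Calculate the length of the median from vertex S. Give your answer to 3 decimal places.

By the law of cosines, s² = t² + r² − 2·t·r·cos S = 41787, so s ≈ 204.42.
Median from S: ½√(2·t² + 2·r² − s²) ≈ 443.62.

m_S ≈ 443.620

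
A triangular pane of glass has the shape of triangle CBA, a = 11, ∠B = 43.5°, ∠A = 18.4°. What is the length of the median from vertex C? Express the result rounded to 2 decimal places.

10.58

The third angle is ∠C = 180° − ∠B − ∠A = 118.10°.
Law of sines: c = a·sin C/sin A ≈ 30.741.
Law of sines: b = a·sin B/sin A ≈ 23.988.
Median from C: ½√(2·b² + 2·a² − c²) ≈ 10.581.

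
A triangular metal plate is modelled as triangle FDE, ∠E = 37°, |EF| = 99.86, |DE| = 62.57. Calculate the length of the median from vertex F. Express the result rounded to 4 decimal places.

77.2056

By the law of cosines, |FD|² = |DE|² + |EF|² − 2·|DE|·|EF|·cos E = 3906.9, so |FD| ≈ 62.505.
Median from F: ½√(2·|EF|² + 2·|FD|² − |DE|²) ≈ 77.206.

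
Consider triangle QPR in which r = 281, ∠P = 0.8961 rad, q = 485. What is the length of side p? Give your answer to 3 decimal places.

By the law of cosines, p² = r² + q² − 2·r·q·cos P = 1.4392e+05, so p ≈ 379.37.

379.371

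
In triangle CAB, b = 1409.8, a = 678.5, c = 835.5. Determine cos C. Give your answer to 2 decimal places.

0.91

By the law of cosines, cos C = (a² + b² − c²) / (2·a·b) ≈ 0.91466, so ∠C ≈ 23.84°.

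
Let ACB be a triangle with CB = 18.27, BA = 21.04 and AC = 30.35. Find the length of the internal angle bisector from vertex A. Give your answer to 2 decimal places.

23.62

By the law of cosines, cos A = (BA² + AC² − CB²) / (2·BA·AC) ≈ 0.80651, so ∠A ≈ 36.24°.
The bisector from A has length 2·BA·AC·cos(∠A/2)/(BA+AC) ≈ 23.619.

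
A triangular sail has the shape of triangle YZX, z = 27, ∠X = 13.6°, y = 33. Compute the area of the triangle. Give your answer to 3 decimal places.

Area = ½·y·z·sin X ≈ 104.76.

area ≈ 104.756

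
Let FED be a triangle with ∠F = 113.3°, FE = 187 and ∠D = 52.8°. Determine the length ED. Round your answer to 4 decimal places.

215.6221

The third angle is ∠E = 180° − ∠D − ∠F = 13.90°.
Law of sines: ED = FE·sin F/sin D ≈ 215.62.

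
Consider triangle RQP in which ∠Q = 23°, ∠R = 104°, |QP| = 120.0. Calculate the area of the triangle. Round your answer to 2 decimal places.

The third angle is ∠P = 180° − ∠R − ∠Q = 53.00°.
Law of sines: |PR| = |QP|·sin Q/sin R ≈ 48.323.
Law of sines: |RQ| = |QP|·sin P/sin R ≈ 98.77.
Area = ½·|QP|·|PR|·sin P ≈ 2315.6.

area ≈ 2315.55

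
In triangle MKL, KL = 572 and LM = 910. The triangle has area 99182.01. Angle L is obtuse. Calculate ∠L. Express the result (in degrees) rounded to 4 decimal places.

From area = ½·KL·LM·sin L, we get sin L = 2·area/(KL·LM) ≈ 0.38109.
Taking the obtuse solution, ∠L ≈ 157.60°.

∠L ≈ 157.5989°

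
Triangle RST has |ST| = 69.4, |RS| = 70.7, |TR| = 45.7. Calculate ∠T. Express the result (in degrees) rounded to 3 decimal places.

72.510

By the law of cosines, cos T = (|ST|² + |TR|² − |RS|²) / (2·|ST|·|TR|) ≈ 0.30054, so ∠T ≈ 72.51°.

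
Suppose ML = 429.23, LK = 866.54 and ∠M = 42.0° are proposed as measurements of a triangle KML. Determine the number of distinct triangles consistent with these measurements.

1

ML·sin M = 429.23·sin(42.0°) ≈ 287.2.
Since LK ≥ ML, exactly one triangle exists.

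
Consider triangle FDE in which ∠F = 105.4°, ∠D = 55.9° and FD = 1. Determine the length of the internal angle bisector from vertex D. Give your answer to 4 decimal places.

The third angle is ∠E = 180° − ∠F − ∠D = 18.70°.
Law of sines: DE = FD·sin F/sin E ≈ 3.007.
Law of sines: EF = FD·sin D/sin E ≈ 2.5827.
The bisector from D has length 2·FD·DE·cos(∠D/2)/(FD+DE) ≈ 1.3258.

t_D ≈ 1.3258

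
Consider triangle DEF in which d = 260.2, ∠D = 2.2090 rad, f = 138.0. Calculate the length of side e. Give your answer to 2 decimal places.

Law of sines: sin F = f·sin D/d ≈ 0.42597.
Since d ≥ f, only the acute value applies: ∠F ≈ 0.4400 rad.
Then ∠E = π − ∠D − ∠F ≈ 0.4926 rad.
Law of sines gives e = d·sin E/sin D ≈ 153.2.

153.20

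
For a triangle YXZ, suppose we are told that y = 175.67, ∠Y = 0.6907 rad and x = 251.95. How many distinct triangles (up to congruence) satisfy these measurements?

2

x·sin Y = 251.95·sin(0.6907 rad) ≈ 160.5.
Since x sin Y < y < x (160.5 < 175.67 < 251.95), two triangles exist.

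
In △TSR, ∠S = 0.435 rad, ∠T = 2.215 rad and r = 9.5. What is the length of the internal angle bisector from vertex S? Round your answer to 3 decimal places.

The third angle is ∠R = π − ∠T − ∠S = 0.492 rad.
Law of sines: t = r·sin T/sin R ≈ 16.092.
Law of sines: s = r·sin S/sin R ≈ 8.4812.
The bisector from S has length 2·r·t·cos(∠S/2)/(r+t) ≈ 11.666.

t_S ≈ 11.666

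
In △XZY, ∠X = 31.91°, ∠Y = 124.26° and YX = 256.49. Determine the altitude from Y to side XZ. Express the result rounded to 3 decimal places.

h_Y ≈ 135.577

The third angle is ∠Z = 180° − ∠Y − ∠X = 23.83°.
Law of sines: ZY = YX·sin X/sin Z ≈ 335.57.
Law of sines: XZ = YX·sin Y/sin Z ≈ 524.69.
Area = ½·YX·ZY·sin Y ≈ 35568.
The altitude from Y has length 2·area/XZ ≈ 135.58.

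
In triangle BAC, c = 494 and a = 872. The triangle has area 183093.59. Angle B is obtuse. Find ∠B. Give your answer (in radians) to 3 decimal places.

From area = ½·a·c·sin B, we get sin B = 2·area/(a·c) ≈ 0.85008.
Taking the obtuse solution, ∠B ≈ 2.1255 rad.

2.125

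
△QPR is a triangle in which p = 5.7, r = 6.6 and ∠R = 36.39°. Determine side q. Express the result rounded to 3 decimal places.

10.256

Law of sines: sin P = p·sin R/r ≈ 0.51238.
Since r ≥ p, only the acute value applies: ∠P ≈ 30.82°.
Then ∠Q = 180° − ∠R − ∠P ≈ 112.79°.
Law of sines gives q = r·sin Q/sin R ≈ 10.256.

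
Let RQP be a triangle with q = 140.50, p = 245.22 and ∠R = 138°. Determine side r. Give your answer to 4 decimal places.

By the law of cosines, r² = q² + p² − 2·q·p·cos R = 1.3108e+05, so r ≈ 362.05.

362.0509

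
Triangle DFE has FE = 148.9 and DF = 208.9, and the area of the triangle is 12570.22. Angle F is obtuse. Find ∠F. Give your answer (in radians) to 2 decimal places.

From area = ½·DF·FE·sin F, we get sin F = 2·area/(DF·FE) ≈ 0.80824.
Taking the obtuse solution, ∠F ≈ 2.200 rad.

∠F ≈ 2.20 rad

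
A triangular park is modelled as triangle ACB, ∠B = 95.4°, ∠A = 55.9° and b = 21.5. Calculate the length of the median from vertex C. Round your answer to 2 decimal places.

m_C ≈ 19.08

The third angle is ∠C = 180° − ∠B − ∠A = 28.70°.
Law of sines: a = b·sin A/sin B ≈ 17.883.
Law of sines: c = b·sin C/sin B ≈ 10.371.
Median from C: ½√(2·b² + 2·a² − c²) ≈ 19.082.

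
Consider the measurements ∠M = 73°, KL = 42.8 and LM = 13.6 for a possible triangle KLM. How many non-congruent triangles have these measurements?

LM·sin M = 13.6·sin(73°) ≈ 13.01.
Since KL ≥ LM, exactly one triangle exists.

1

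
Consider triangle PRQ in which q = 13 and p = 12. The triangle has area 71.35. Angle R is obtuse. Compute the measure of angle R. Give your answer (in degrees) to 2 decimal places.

From area = ½·q·p·sin R, we get sin R = 2·area/(q·p) ≈ 0.91474.
Taking the obtuse solution, ∠R ≈ 113.83°.

∠R ≈ 113.83°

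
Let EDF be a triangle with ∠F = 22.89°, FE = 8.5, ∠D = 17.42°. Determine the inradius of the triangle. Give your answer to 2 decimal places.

1.60

The third angle is ∠E = 180° − ∠D − ∠F = 139.69°.
Law of sines: DF = FE·sin E/sin D ≈ 18.368.
Law of sines: ED = FE·sin F/sin D ≈ 11.044.
Area = ½·FE·DF·sin F ≈ 30.364.
Semiperimeter s = (18.368+8.5+11.044)/2 = 18.956.
Inradius = area/s = 30.364/18.956 ≈ 1.6018.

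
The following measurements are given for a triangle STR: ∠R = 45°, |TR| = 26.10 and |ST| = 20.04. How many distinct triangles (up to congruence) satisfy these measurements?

|TR|·sin R = 26.10·sin(45°) ≈ 18.46.
Since |TR| sin R < |ST| < |TR| (18.46 < 20.04 < 26.10), two triangles exist.

2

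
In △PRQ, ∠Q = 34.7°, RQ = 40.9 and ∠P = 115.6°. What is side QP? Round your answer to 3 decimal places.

The third angle is ∠R = 180° − ∠Q − ∠P = 29.70°.
Law of sines: QP = RQ·sin R/sin P ≈ 22.47.

22.470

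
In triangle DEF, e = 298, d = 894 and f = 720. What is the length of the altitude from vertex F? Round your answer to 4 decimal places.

Semiperimeter s = (894 + 298 + 720)/2 = 956.
Heron's formula: area = √(956·62·658·236) ≈ 95939.
The altitude from F has length 2·area/f ≈ 266.5.

h_F ≈ 266.4963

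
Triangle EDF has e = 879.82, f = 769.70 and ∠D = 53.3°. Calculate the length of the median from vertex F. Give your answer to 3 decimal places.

719.363

By the law of cosines, d² = f² + e² − 2·f·e·cos D = 5.571e+05, so d ≈ 746.39.
Median from F: ½√(2·e² + 2·d² − f²) ≈ 719.36.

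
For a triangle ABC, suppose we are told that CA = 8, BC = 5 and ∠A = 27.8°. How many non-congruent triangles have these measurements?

CA·sin A = 8·sin(27.8°) ≈ 3.731.
Since CA sin A < BC < CA (3.731 < 5 < 8), two triangles exist.

2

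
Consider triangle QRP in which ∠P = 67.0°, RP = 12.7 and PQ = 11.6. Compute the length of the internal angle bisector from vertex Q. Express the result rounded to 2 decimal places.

t_Q ≈ 10.76

By the law of cosines, QR² = RP² + PQ² − 2·RP·PQ·cos P = 180.72, so QR ≈ 13.443.
Law of cosines again: cos Q = (PQ² + QR² − RP²)/(2·PQ·QR) ≈ 0.49375, so ∠Q ≈ 60.41°.
The bisector from Q has length 2·PQ·QR·cos(∠Q/2)/(PQ+QR) ≈ 10.763.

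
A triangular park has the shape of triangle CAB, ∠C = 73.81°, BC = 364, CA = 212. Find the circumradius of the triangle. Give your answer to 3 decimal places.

By the law of cosines, AB² = BC² + CA² − 2·BC·CA·cos C = 1.3441e+05, so AB ≈ 366.62.
Area = ½·BC·CA·sin C ≈ 37054.
Circumradius = AB/(2 sin C) ≈ 190.88.

190.878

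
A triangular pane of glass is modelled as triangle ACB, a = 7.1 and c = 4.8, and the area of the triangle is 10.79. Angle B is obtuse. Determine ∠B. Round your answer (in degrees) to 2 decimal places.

From area = ½·a·c·sin B, we get sin B = 2·area/(a·c) ≈ 0.63322.
Taking the obtuse solution, ∠B ≈ 140.71°.

140.71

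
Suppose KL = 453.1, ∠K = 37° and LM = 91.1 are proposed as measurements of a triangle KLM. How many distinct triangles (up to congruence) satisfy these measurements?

KL·sin K = 453.1·sin(37°) ≈ 272.7.
Since LM = 91.1 < 272.7 = KL sin K, no triangle exists.

0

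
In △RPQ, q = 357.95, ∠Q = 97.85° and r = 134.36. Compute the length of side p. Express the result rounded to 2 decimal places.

Law of sines: sin R = r·sin Q/q ≈ 0.37184.
Since q ≥ r, only the acute value applies: ∠R ≈ 21.83°.
Then ∠P = 180° − ∠Q − ∠R ≈ 60.32°.
Law of sines gives p = q·sin P/sin Q ≈ 313.93.

313.93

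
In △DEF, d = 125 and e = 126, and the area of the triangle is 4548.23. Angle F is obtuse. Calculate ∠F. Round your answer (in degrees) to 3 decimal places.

∠F ≈ 144.721°

From area = ½·d·e·sin F, we get sin F = 2·area/(d·e) ≈ 0.57755.
Taking the obtuse solution, ∠F ≈ 144.72°.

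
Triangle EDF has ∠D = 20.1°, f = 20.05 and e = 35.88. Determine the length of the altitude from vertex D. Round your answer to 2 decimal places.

By the law of cosines, d² = f² + e² − 2·f·e·cos D = 338.22, so d ≈ 18.391.
Area = ½·f·e·sin D ≈ 123.61.
The altitude from D has length 2·area/d ≈ 13.443.

13.44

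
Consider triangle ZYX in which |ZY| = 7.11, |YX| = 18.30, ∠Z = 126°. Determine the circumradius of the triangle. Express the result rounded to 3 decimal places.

11.310

Law of sines: sin X = |ZY|·sin Z/|YX| ≈ 0.31432.
Since |YX| ≥ |ZY|, only the acute value applies: ∠X ≈ 18.32°.
Then ∠Y = 180° − ∠Z − ∠X ≈ 35.68°.
Law of sines gives |XZ| = |YX|·sin Y/sin Z ≈ 13.193.
Circumradius = |YX|/(2 sin Z) ≈ 11.31.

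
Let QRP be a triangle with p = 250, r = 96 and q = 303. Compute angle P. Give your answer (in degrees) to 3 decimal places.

∠P ≈ 48.531°

By the law of cosines, cos P = (q² + r² − p²) / (2·q·r) ≈ 0.66221, so ∠P ≈ 48.53°.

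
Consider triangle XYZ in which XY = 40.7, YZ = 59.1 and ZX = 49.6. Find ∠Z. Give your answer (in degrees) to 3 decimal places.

42.874

By the law of cosines, cos Z = (YZ² + ZX² − XY²) / (2·YZ·ZX) ≈ 0.73285, so ∠Z ≈ 42.87°.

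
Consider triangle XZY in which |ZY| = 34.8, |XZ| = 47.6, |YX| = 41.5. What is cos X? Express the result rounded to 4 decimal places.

By the law of cosines, cos X = (|YX|² + |XZ|² − |ZY|²) / (2·|YX|·|XZ|) ≈ 0.70289, so ∠X ≈ 45.34°.

0.7029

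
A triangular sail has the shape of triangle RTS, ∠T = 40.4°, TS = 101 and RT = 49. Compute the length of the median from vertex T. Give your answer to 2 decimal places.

By the law of cosines, SR² = RT² + TS² − 2·RT·TS·cos T = 5064.3, so SR ≈ 71.164.
Median from T: ½√(2·RT² + 2·TS² − SR²) ≈ 70.957.

m_T ≈ 70.96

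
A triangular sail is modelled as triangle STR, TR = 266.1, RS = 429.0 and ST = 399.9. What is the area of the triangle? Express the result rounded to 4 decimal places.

area ≈ 51910.6494

Semiperimeter s = (266.1 + 429 + 399.9)/2 = 547.5.
Heron's formula: area = √(547.5·281.4·118.5·147.6) ≈ 51911.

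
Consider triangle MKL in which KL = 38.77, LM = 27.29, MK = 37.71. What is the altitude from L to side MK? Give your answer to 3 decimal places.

Semiperimeter s = (38.77 + 27.29 + 37.71)/2 = 51.885.
Heron's formula: area = √(51.885·13.115·24.595·14.175) ≈ 487.07.
The altitude from L has length 2·area/MK ≈ 25.832.

h_L ≈ 25.832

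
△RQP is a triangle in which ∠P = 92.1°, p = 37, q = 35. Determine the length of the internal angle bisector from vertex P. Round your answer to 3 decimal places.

t_P ≈ 11.445

Law of sines: sin Q = q·sin P/p ≈ 0.94531.
Since p ≥ q, only the acute value applies: ∠Q ≈ 70.96°.
Then ∠R = 180° − ∠P − ∠Q ≈ 16.94°.
Law of sines gives r = p·sin R/sin P ≈ 10.786.
The bisector from P has length 2·r·q·cos(∠P/2)/(r+q) ≈ 11.445.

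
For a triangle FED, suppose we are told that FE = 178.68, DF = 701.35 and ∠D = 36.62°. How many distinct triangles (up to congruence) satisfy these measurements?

DF·sin D = 701.35·sin(36.62°) ≈ 418.4.
Since FE = 178.68 < 418.4 = DF sin D, no triangle exists.

0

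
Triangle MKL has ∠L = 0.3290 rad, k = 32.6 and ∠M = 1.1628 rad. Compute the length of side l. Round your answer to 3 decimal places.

The third angle is ∠K = π − ∠L − ∠M = 1.6498 rad.
Law of sines: l = k·sin L/sin K ≈ 10.566.

10.566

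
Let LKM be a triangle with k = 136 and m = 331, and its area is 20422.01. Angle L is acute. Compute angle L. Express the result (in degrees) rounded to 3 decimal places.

∠L ≈ 65.138°

From area = ½·k·m·sin L, we get sin L = 2·area/(k·m) ≈ 0.90732.
Taking the acute solution, ∠L ≈ 65.14°.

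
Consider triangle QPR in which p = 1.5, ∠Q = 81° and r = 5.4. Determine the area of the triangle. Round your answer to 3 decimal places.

Area = ½·p·r·sin Q ≈ 4.0001.

4.000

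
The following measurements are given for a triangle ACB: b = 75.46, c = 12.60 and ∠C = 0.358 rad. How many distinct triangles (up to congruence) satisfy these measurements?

b·sin C = 75.46·sin(0.358 rad) ≈ 26.44.
Since c = 12.60 < 26.44 = b sin C, no triangle exists.

0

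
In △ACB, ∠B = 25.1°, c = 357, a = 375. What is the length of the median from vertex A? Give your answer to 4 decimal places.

203.4016

By the law of cosines, b² = a² + c² − 2·a·c·cos B = 25608, so b ≈ 160.02.
Median from A: ½√(2·c² + 2·b² − a²) ≈ 203.4.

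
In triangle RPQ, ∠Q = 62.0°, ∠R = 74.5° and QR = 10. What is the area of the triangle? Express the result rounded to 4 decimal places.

area ≈ 61.8021

The third angle is ∠P = 180° − ∠Q − ∠R = 43.50°.
Law of sines: PQ = QR·sin R/sin P ≈ 13.999.
Law of sines: RP = QR·sin Q/sin P ≈ 12.827.
Area = ½·QR·PQ·sin Q ≈ 61.802.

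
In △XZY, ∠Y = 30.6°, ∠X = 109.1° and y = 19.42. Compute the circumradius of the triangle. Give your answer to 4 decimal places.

R ≈ 19.0751

The third angle is ∠Z = 180° − ∠Y − ∠X = 40.30°.
Law of sines: x = y·sin X/sin Y ≈ 36.05.
Law of sines: z = y·sin Z/sin Y ≈ 24.675.
Circumradius = y/(2 sin Y) ≈ 19.075.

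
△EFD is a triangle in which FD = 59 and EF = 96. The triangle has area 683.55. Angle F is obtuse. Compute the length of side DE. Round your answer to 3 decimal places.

From area = ½·EF·FD·sin F, we get sin F = 2·area/(EF·FD) ≈ 0.24137.
Taking the obtuse solution, ∠F ≈ 166.03°.
Law of cosines then gives DE ≈ 153.92.

153.916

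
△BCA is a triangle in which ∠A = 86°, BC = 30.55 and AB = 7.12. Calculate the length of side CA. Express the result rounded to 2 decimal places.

30.21

Law of sines: sin C = AB·sin A/BC ≈ 0.23249.
Since BC ≥ AB, only the acute value applies: ∠C ≈ 13.44°.
Then ∠B = 180° − ∠A − ∠C ≈ 80.56°.
Law of sines gives CA = BC·sin B/sin A ≈ 30.21.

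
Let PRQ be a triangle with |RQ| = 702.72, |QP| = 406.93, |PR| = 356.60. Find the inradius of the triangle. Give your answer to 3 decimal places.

r ≈ 71.371

Semiperimeter s = (702.72 + 406.93 + 356.6)/2 = 733.12.
Heron's formula: area = √(733.12·30.405·326.19·376.52) ≈ 52324.
Inradius = area/s = 52324/733.12 ≈ 71.371.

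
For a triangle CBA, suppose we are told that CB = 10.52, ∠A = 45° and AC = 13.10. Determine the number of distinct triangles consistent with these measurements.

2

AC·sin A = 13.10·sin(45°) ≈ 9.263.
Since AC sin A < CB < AC (9.263 < 10.52 < 13.10), two triangles exist.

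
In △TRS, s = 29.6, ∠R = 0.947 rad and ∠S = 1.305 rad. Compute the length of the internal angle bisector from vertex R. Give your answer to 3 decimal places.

t_R ≈ 23.499

The third angle is ∠T = π − ∠R − ∠S = 0.890 rad.
Law of sines: t = s·sin T/sin S ≈ 23.831.
Law of sines: r = s·sin R/sin S ≈ 24.9.
The bisector from R has length 2·s·t·cos(∠R/2)/(s+t) ≈ 23.499.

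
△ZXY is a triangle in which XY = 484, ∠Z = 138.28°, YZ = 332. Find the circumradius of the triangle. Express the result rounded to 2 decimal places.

R ≈ 363.64

Law of sines: sin X = YZ·sin Z/XY ≈ 0.45649.
Since XY ≥ YZ, only the acute value applies: ∠X ≈ 27.16°.
Then ∠Y = 180° − ∠Z − ∠X ≈ 14.56°.
Law of sines gives ZX = XY·sin Y/sin Z ≈ 182.82.
Circumradius = XY/(2 sin Z) ≈ 363.64.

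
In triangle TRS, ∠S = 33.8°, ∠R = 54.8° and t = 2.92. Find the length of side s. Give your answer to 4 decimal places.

1.6249

The third angle is ∠T = 180° − ∠R − ∠S = 91.40°.
Law of sines: s = t·sin S/sin T ≈ 1.6249.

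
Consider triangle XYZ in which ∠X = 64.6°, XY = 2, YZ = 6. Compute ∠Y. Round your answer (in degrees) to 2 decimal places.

∠Y ≈ 97.88°

Law of sines: sin Z = XY·sin X/YZ ≈ 0.30111.
Since YZ ≥ XY, only the acute value applies: ∠Z ≈ 17.52°.
Then ∠Y = 180° − ∠X − ∠Z ≈ 97.88°.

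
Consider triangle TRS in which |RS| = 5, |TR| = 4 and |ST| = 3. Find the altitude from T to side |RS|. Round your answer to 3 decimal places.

h_T ≈ 2.400

Semiperimeter s = (5 + 3 + 4)/2 = 6.
Heron's formula: area = √(6·1·3·2) ≈ 6.
The altitude from T has length 2·area/|RS| ≈ 2.4.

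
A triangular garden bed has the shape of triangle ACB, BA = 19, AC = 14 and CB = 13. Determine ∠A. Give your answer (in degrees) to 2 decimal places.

By the law of cosines, cos A = (BA² + AC² − CB²) / (2·BA·AC) ≈ 0.72932, so ∠A ≈ 43.17°.

43.17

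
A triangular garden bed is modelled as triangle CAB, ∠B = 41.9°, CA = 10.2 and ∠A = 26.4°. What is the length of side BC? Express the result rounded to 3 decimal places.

The third angle is ∠C = 180° − ∠A − ∠B = 111.70°.
Law of sines: BC = CA·sin A/sin B ≈ 6.791.

6.791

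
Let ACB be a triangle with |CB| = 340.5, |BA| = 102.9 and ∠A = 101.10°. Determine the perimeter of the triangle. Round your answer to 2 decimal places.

Law of sines: sin C = |BA|·sin A/|CB| ≈ 0.29655.
Since |CB| ≥ |BA|, only the acute value applies: ∠C ≈ 17.25°.
Then ∠B = 180° − ∠A − ∠C ≈ 61.65°.
Law of sines gives |AC| = |CB|·sin B/sin A ≈ 305.37.
Semiperimeter s = (340.5+102.9+305.37)/2 = 374.39.
Perimeter = 340.5 + 102.9 + 305.37 = 748.77.

748.77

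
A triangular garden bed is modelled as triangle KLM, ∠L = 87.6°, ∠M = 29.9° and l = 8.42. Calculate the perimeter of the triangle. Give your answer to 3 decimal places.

The third angle is ∠K = 180° − ∠L − ∠M = 62.50°.
Law of sines: k = l·sin K/sin L ≈ 7.4752.
Law of sines: m = l·sin M/sin L ≈ 4.201.
Semiperimeter s = (7.4752+8.42+4.201)/2 = 10.048.
Perimeter = 7.4752 + 8.42 + 4.201 = 20.096.

perimeter ≈ 20.096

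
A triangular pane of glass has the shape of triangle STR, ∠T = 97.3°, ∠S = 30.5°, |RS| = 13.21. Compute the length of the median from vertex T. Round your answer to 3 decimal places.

m_T ≈ 5.881

The third angle is ∠R = 180° − ∠S − ∠T = 52.20°.
Law of sines: |TR| = |RS|·sin S/sin T ≈ 6.7594.
Law of sines: |ST| = |RS|·sin R/sin T ≈ 10.523.
Median from T: ½√(2·|ST|² + 2·|TR|² − |RS|²) ≈ 5.8811.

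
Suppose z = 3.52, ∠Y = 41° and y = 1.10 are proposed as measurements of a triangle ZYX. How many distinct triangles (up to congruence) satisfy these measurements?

0

z·sin Y = 3.52·sin(41°) ≈ 2.309.
Since y = 1.10 < 2.309 = z sin Y, no triangle exists.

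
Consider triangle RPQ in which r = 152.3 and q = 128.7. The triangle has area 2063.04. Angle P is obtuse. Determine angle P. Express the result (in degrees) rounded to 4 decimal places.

167.8481

From area = ½·q·r·sin P, we get sin P = 2·area/(q·r) ≈ 0.21050.
Taking the obtuse solution, ∠P ≈ 167.85°.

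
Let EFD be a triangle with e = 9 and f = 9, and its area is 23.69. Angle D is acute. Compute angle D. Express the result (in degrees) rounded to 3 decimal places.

From area = ½·e·f·sin D, we get sin D = 2·area/(e·f) ≈ 0.58494.
Taking the acute solution, ∠D ≈ 35.80°.

∠D ≈ 35.799°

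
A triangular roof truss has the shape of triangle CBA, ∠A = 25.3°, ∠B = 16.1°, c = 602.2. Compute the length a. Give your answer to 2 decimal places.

The third angle is ∠C = 180° − ∠B − ∠A = 138.60°.
Law of sines: a = c·sin A/sin C ≈ 389.16.

389.16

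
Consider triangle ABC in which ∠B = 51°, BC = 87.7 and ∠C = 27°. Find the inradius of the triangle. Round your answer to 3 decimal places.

14.005

The third angle is ∠A = 180° − ∠B − ∠C = 102.00°.
Law of sines: CA = BC·sin B/sin A ≈ 69.678.
Law of sines: AB = BC·sin C/sin A ≈ 40.704.
Area = ½·BC·CA·sin C ≈ 1387.1.
Semiperimeter s = (87.7+69.678+40.704)/2 = 99.041.
Inradius = area/s = 1387.1/99.041 ≈ 14.005.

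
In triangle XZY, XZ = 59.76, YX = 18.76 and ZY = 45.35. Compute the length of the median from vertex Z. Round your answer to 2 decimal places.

Median from Z: ½√(2·XZ² + 2·ZY² − YX²) ≈ 52.211.

m_Z ≈ 52.21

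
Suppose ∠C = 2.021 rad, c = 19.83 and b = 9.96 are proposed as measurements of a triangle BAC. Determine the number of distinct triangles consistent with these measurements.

1

b·sin C = 9.96·sin(2.021 rad) ≈ 8.968.
Since ∠C is not acute, a triangle exists only if c > b; here c > b, so there is exactly one triangle.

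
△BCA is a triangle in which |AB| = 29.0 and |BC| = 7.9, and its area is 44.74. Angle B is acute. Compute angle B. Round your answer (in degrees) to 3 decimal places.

∠B ≈ 22.990°

From area = ½·|AB|·|BC|·sin B, we get sin B = 2·area/(|AB|·|BC|) ≈ 0.39057.
Taking the acute solution, ∠B ≈ 22.99°.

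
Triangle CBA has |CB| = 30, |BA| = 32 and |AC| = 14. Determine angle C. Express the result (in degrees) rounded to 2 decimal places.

By the law of cosines, cos C = (|AC|² + |CB|² − |BA|²) / (2·|AC|·|CB|) ≈ 0.08571, so ∠C ≈ 85.08°.

∠C ≈ 85.08°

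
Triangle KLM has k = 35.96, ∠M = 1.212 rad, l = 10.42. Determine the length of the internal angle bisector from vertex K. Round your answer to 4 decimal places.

By the law of cosines, m² = k² + l² − 2·k·l·cos M = 1138.5, so m ≈ 33.742.
Law of cosines again: cos K = (l² + m² − k²)/(2·l·m) ≈ -0.06542, so ∠K ≈ 1.636 rad.
The bisector from K has length 2·l·m·cos(∠K/2)/(l+m) ≈ 10.885.

t_K ≈ 10.8847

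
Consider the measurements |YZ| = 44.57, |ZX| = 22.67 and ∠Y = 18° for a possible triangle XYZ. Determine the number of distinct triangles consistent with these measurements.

|YZ|·sin Y = 44.57·sin(18°) ≈ 13.77.
Since |YZ| sin Y < |ZX| < |YZ| (13.77 < 22.67 < 44.57), two triangles exist.

2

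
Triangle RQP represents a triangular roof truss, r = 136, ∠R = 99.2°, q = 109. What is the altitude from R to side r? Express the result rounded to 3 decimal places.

Law of sines: sin Q = q·sin R/r ≈ 0.79116.
Since r ≥ q, only the acute value applies: ∠Q ≈ 52.29°.
Then ∠P = 180° − ∠R − ∠Q ≈ 28.51°.
Law of sines gives p = r·sin P/sin R ≈ 65.752.
Area = ½·r·q·sin P ≈ 3537.4.
The altitude from R has length 2·area/r ≈ 52.02.

h_R ≈ 52.020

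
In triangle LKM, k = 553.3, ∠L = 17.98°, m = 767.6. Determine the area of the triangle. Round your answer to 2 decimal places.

Area = ½·k·m·sin L ≈ 65551.

area ≈ 65551.28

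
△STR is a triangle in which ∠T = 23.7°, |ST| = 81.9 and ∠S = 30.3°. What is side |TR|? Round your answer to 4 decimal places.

The third angle is ∠R = 180° − ∠S − ∠T = 126.00°.
Law of sines: |TR| = |ST|·sin S/sin R ≈ 51.075.

51.0753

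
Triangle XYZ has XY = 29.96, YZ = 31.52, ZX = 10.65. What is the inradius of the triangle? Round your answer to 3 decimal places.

Semiperimeter s = (31.52 + 10.65 + 29.96)/2 = 36.065.
Heron's formula: area = √(36.065·4.545·25.415·6.105) ≈ 159.48.
Inradius = area/s = 159.48/36.065 ≈ 4.4219.

r ≈ 4.422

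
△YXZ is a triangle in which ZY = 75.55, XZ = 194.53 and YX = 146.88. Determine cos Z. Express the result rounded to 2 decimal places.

0.75

By the law of cosines, cos Z = (XZ² + ZY² − YX²) / (2·XZ·ZY) ≈ 0.74765, so ∠Z ≈ 41.61°.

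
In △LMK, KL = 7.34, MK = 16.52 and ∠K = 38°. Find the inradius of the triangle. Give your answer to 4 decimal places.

r ≈ 2.1024

By the law of cosines, LM² = MK² + KL² − 2·MK·KL·cos K = 135.68, so LM ≈ 11.648.
Area = ½·MK·KL·sin K ≈ 37.327.
Semiperimeter s = (16.52+7.34+11.648)/2 = 17.754.
Inradius = area/s = 37.327/17.754 ≈ 2.1024.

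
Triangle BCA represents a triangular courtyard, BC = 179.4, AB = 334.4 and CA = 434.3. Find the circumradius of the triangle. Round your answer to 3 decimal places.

By the law of cosines, cos B = (AB² + BC² − CA²) / (2·AB·BC) ≈ -0.37179, so ∠B ≈ 111.83°.
Circumradius = CA/(2 sin B) ≈ 233.92.

233.918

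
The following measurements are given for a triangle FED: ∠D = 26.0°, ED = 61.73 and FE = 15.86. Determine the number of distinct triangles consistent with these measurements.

0

ED·sin D = 61.73·sin(26.0°) ≈ 27.06.
Since FE = 15.86 < 27.06 = ED sin D, no triangle exists.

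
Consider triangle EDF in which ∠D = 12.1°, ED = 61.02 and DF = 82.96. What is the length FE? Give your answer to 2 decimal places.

26.58

By the law of cosines, FE² = ED² + DF² − 2·ED·DF·cos D = 706.3, so FE ≈ 26.576.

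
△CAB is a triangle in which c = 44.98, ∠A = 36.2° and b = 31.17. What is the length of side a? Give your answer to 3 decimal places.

By the law of cosines, a² = b² + c² − 2·b·c·cos A = 732.01, so a ≈ 27.056.

27.056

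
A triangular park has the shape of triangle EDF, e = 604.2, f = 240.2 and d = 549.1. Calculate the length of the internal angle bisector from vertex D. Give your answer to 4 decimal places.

By the law of cosines, cos D = (f² + e² − d²) / (2·f·e) ≈ 0.41771, so ∠D ≈ 1.1399 rad.
The bisector from D has length 2·f·e·cos(∠D/2)/(f+e) ≈ 289.41.

289.4102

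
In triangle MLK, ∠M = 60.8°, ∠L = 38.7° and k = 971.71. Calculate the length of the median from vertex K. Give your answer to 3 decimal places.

The third angle is ∠K = 180° − ∠M − ∠L = 80.50°.
Law of sines: m = k·sin M/sin K ≈ 860.02.
Law of sines: l = k·sin L/sin K ≈ 616.
Median from K: ½√(2·m² + 2·l² − k²) ≈ 568.76.

568.765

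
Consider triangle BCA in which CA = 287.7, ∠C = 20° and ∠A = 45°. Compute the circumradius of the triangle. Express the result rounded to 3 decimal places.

158.721

The third angle is ∠B = 180° − ∠C − ∠A = 115.00°.
Law of sines: AB = CA·sin C/sin B ≈ 108.57.
Law of sines: BC = CA·sin A/sin B ≈ 224.47.
Circumradius = CA/(2 sin B) ≈ 158.72.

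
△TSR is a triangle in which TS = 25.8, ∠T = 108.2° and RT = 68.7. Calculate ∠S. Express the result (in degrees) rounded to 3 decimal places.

54.091

By the law of cosines, SR² = RT² + TS² − 2·RT·TS·cos T = 6492.5, so SR ≈ 80.576.
Law of cosines again: cos S = (TS² + SR² − RT²)/(2·TS·SR) ≈ 0.58649, so ∠S ≈ 54.09°.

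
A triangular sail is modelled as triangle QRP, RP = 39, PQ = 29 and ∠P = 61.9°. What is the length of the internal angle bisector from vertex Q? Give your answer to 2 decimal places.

t_Q ≈ 25.85

By the law of cosines, QR² = RP² + PQ² − 2·RP·PQ·cos P = 1296.6, so QR ≈ 36.008.
Law of cosines again: cos Q = (PQ² + QR² − RP²)/(2·PQ·QR) ≈ 0.29523, so ∠Q ≈ 72.83°.
The bisector from Q has length 2·PQ·QR·cos(∠Q/2)/(PQ+QR) ≈ 25.853.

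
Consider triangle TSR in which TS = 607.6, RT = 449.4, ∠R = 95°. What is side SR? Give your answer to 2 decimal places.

371.63

Law of sines: sin S = RT·sin R/TS ≈ 0.73682.
Since TS ≥ RT, only the acute value applies: ∠S ≈ 47.46°.
Then ∠T = 180° − ∠R − ∠S ≈ 37.54°.
Law of sines gives SR = TS·sin T/sin R ≈ 371.63.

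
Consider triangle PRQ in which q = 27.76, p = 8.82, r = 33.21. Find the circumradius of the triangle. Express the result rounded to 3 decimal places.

By the law of cosines, cos P = (r² + q² − p²) / (2·r·q) ≈ 0.97392, so ∠P ≈ 13.11°.
Circumradius = p/(2 sin P) ≈ 19.436.

19.436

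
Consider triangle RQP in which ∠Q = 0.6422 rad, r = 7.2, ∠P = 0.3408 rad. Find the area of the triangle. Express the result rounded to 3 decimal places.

6.236

The third angle is ∠R = π − ∠Q − ∠P = 2.1586 rad.
Law of sines: q = r·sin Q/sin R ≈ 5.1823.
Law of sines: p = r·sin P/sin R ≈ 2.8919.
Area = ½·r·q·sin P ≈ 6.2357.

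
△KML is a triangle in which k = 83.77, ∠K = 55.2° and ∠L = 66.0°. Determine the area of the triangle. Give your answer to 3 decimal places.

area ≈ 3338.922

The third angle is ∠M = 180° − ∠L − ∠K = 58.80°.
Law of sines: m = k·sin M/sin K ≈ 87.26.
Law of sines: l = k·sin L/sin K ≈ 93.196.
Area = ½·k·m·sin L ≈ 3338.9.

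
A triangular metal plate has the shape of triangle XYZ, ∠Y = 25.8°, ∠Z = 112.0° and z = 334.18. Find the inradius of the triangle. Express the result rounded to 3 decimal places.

The third angle is ∠X = 180° − ∠Y − ∠Z = 42.20°.
Law of sines: x = z·sin X/sin Z ≈ 242.1.
Law of sines: y = z·sin Y/sin Z ≈ 156.87.
Area = ½·z·x·sin Y ≈ 17607.
Semiperimeter s = (242.1+156.87+334.18)/2 = 366.58.
Inradius = area/s = 17607/366.58 ≈ 48.03.

r ≈ 48.030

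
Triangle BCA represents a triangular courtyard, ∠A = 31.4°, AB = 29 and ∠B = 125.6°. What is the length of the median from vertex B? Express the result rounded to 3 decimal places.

m_B ≈ 16.052

The third angle is ∠C = 180° − ∠A − ∠B = 23.00°.
Law of sines: CA = AB·sin B/sin C ≈ 60.348.
Law of sines: BC = AB·sin A/sin C ≈ 38.669.
Median from B: ½√(2·AB² + 2·BC² − CA²) ≈ 16.052.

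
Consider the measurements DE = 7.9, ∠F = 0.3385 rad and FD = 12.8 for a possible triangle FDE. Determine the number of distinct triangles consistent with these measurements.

FD·sin F = 12.8·sin(0.3385 rad) ≈ 4.251.
Since FD sin F < DE < FD (4.251 < 7.9 < 12.8), two triangles exist.

2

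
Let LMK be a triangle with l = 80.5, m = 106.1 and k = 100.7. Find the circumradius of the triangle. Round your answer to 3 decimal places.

R ≈ 56.215

By the law of cosines, cos L = (m² + k² − l²) / (2·m·k) ≈ 0.69810, so ∠L ≈ 45.72°.
Circumradius = l/(2 sin L) ≈ 56.215.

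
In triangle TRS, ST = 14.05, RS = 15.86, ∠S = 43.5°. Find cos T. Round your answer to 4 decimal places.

By the law of cosines, TR² = RS² + ST² − 2·RS·ST·cos S = 125.67, so TR ≈ 11.21.
Law of cosines again: cos T = (ST² + TR² − RS²)/(2·ST·TR) ≈ 0.22708, so ∠T ≈ 76.87°.

cos T ≈ 0.2271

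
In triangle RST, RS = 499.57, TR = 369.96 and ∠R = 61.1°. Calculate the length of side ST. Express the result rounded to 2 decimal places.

455.85

By the law of cosines, ST² = TR² + RS² − 2·TR·RS·cos R = 2.078e+05, so ST ≈ 455.85.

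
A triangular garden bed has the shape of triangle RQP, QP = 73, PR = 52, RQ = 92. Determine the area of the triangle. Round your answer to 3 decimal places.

area ≈ 1894.939

Semiperimeter s = (73 + 52 + 92)/2 = 108.5.
Heron's formula: area = √(108.5·35.5·56.5·16.5) ≈ 1894.9.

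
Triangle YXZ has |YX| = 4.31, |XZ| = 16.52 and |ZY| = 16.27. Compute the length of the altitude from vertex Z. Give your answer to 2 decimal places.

h_Z ≈ 16.23

Semiperimeter s = (16.52 + 16.27 + 4.31)/2 = 18.55.
Heron's formula: area = √(18.55·2.03·2.28·14.24) ≈ 34.966.
The altitude from Z has length 2·area/|YX| ≈ 16.225.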